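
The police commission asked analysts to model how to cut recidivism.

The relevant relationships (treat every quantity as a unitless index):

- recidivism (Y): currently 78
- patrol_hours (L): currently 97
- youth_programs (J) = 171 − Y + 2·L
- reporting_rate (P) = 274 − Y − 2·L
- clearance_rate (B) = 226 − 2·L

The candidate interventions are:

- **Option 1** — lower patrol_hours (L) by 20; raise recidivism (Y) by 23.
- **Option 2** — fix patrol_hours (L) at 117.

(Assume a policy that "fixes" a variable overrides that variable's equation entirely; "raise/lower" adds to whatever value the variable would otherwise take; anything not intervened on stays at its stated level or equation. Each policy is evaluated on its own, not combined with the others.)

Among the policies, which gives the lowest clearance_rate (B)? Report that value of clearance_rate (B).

Option 1 (L − 20, Y + 23):
  L = 97 − 20 = 77
  B = 226 − 2·77 = 72
Option 2 (L := 117):
  L = 117
  B = 226 − 2·117 = -8
Comparing — Option 1: B=72, Option 2: B=-8. Lowest is -8 (Option 2).

-8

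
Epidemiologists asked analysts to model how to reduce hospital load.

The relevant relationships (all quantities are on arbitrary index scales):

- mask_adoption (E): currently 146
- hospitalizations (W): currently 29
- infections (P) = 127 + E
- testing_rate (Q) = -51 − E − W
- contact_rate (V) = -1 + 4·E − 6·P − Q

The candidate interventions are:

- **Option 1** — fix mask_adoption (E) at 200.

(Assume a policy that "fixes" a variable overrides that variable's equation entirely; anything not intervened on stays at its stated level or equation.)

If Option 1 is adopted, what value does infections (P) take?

Option 1 (E := 200):
  E = 200
  P = 127 + 200 = 327

327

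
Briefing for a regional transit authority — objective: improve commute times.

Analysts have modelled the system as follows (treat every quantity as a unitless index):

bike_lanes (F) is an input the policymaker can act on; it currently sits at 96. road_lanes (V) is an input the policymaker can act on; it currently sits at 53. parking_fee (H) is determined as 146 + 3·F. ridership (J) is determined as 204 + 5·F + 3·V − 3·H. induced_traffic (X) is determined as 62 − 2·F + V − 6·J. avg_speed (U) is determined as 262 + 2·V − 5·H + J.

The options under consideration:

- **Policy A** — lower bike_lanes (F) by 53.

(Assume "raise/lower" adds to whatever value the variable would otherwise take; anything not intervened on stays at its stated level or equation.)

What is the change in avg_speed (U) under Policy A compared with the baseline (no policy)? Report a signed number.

Baseline:
  F = 96
  V = 53
  H = 146 + 3·96 = 434
  J = 204 + 5·96 + 3·53 − 3·434 = -459
  U = 262 + 2·53 − 5·434 + (-459) = -2261
Policy A (F − 53):
  F = 96 − 53 = 43
  V = 53
  H = 146 + 3·43 = 275
  J = 204 + 5·43 + 3·53 − 3·275 = -247
  U = 262 + 2·53 − 5·275 + (-247) = -1254
Change in U: -1254 − (-2261) = 1007

1007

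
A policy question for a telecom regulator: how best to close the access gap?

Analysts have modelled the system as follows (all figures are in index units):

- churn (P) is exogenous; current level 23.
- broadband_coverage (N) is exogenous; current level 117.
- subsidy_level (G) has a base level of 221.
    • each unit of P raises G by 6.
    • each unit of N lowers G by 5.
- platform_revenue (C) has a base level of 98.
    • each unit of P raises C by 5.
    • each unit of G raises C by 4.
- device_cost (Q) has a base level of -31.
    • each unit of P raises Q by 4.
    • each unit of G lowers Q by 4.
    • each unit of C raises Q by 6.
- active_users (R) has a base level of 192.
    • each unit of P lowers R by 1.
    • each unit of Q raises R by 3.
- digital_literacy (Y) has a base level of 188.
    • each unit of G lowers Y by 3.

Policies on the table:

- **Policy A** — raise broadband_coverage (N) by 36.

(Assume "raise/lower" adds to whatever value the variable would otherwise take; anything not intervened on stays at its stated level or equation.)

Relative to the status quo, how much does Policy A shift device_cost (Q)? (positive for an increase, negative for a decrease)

-3600

Baseline:
  P = 23
  N = 117
  G = 221 + 6·23 − 5·117 = -226
  C = 98 + 5·23 + 4·(-226) = -691
  Q = -31 + 4·23 − 4·(-226) + 6·(-691) = -3181
Policy A (N + 36):
  P = 23
  N = 117 + 36 = 153
  G = 221 + 6·23 − 5·153 = -406
  C = 98 + 5·23 + 4·(-406) = -1411
  Q = -31 + 4·23 − 4·(-406) + 6·(-1411) = -6781
Change in Q: -6781 − (-3181) = -3600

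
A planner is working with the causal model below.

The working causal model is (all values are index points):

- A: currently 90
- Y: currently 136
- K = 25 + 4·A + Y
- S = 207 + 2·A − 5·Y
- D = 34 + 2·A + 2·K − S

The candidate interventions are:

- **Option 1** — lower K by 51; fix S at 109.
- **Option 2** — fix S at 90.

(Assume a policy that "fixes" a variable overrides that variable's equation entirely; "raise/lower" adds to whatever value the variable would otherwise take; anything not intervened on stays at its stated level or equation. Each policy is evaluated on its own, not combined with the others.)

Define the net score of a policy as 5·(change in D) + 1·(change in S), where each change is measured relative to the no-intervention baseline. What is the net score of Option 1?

Baseline:
  A = 90
  Y = 136
  K = 25 + 4·90 + 136 = 521
  S = 207 + 2·90 − 5·136 = -293
  D = 34 + 2·90 + 2·521 − (-293) = 1549
Option 1 (K − 51, S := 109):
  A = 90
  Y = 136
  K = 25 + 4·90 + 136 (−51 from intervention) = 470
  S = 109
  D = 34 + 2·90 + 2·470 − 109 = 1045
ΔD = 1045 − 1549 = -504; ΔS = 109 − (-293) = 402
Score = 5·(-504) + 1·402 = -2118

-2118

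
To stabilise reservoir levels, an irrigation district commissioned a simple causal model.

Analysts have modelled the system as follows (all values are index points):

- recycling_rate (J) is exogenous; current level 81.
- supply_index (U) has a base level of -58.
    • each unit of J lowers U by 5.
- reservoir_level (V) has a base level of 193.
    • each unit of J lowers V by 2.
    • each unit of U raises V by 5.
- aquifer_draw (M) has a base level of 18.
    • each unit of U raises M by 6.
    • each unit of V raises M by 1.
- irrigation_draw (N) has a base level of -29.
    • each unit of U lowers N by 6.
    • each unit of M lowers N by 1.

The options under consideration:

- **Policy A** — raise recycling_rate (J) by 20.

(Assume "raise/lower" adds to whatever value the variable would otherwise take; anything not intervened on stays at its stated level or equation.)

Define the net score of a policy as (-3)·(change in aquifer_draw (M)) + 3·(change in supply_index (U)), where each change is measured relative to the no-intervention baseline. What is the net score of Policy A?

3120

Baseline:
  J = 81
  U = -58 − 5·81 = -463
  V = 193 − 2·81 + 5·(-463) = -2284
  M = 18 + 6·(-463) + (-2284) = -5044
Policy A (J + 20):
  J = 81 + 20 = 101
  U = -58 − 5·101 = -563
  V = 193 − 2·101 + 5·(-563) = -2824
  M = 18 + 6·(-563) + (-2824) = -6184
ΔM = -6184 − (-5044) = -1140; ΔU = -563 − (-463) = -100
Score = (-3)·(-1140) + 3·(-100) = 3120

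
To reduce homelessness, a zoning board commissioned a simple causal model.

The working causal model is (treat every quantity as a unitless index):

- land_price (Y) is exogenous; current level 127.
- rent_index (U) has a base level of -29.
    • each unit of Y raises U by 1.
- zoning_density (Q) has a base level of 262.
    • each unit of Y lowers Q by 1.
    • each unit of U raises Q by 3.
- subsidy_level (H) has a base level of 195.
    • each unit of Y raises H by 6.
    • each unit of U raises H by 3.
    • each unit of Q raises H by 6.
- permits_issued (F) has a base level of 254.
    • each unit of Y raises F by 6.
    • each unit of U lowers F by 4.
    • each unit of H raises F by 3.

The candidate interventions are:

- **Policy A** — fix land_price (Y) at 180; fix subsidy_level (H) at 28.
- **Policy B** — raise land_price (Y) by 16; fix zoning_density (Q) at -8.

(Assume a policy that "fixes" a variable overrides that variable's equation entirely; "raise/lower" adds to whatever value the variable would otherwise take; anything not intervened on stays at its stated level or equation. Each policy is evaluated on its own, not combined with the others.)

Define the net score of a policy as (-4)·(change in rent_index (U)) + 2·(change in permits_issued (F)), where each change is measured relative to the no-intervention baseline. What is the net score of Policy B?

Baseline:
  Y = 127
  U = -29 + 127 = 98
  Q = 262 − 127 + 3·98 = 429
  H = 195 + 6·127 + 3·98 + 6·429 = 3825
  F = 254 + 6·127 − 4·98 + 3·3825 = 12099
Policy B (Y + 16, Q := -8):
  Y = 127 + 16 = 143
  U = -29 + 143 = 114
  Q = -8
  H = 195 + 6·143 + 3·114 + 6·(-8) = 1347
  F = 254 + 6·143 − 4·114 + 3·1347 = 4697
ΔU = 114 − 98 = 16; ΔF = 4697 − 12099 = -7402
Score = (-4)·16 + 2·(-7402) = -14868

-14868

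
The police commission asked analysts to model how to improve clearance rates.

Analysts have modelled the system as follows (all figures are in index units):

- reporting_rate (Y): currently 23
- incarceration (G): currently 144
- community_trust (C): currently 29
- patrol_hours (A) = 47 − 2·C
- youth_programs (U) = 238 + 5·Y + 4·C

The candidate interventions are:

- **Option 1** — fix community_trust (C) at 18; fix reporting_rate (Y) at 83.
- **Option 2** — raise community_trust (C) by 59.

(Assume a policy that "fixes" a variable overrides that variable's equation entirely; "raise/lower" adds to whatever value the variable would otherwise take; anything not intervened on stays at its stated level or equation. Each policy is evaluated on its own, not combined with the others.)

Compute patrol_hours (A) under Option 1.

11

Option 1 (C := 18, Y := 83):
  C = 18
  A = 47 − 2·18 = 11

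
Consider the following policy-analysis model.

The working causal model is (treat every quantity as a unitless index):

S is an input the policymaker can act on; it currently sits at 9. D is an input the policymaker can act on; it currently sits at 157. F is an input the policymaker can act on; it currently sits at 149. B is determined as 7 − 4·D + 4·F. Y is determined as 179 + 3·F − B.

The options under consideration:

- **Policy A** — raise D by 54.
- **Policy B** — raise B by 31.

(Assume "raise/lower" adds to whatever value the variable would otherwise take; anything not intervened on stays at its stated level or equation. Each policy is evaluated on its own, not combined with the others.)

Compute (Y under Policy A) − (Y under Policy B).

Policy A (D + 54):
  D = 157 + 54 = 211
  F = 149
  B = 7 − 4·211 + 4·149 = -241
  Y = 179 + 3·149 − (-241) = 867
Policy B (B + 31):
  D = 157
  F = 149
  B = 7 − 4·157 + 4·149 (+31 from intervention) = 6
  Y = 179 + 3·149 − 6 = 620
Y: 867 − 620 = 247

247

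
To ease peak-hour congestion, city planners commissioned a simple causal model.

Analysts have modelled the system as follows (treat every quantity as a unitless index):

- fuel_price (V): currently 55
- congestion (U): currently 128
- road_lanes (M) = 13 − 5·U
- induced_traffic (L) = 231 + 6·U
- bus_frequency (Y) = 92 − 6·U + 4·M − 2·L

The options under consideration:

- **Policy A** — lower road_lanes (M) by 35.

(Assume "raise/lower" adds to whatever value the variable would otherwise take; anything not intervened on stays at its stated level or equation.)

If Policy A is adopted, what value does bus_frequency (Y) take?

Policy A (M − 35):
  U = 128
  M = 13 − 5·128 (−35 from intervention) = -662
  L = 231 + 6·128 = 999
  Y = 92 − 6·128 + 4·(-662) − 2·999 = -5322

-5322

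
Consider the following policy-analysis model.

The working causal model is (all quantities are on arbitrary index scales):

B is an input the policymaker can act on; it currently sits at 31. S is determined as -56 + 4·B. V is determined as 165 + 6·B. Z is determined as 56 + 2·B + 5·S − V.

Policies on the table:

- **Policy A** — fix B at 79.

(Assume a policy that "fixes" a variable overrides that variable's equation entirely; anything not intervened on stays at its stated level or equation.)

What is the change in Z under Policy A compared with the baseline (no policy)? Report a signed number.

768

Baseline:
  B = 31
  S = -56 + 4·31 = 68
  V = 165 + 6·31 = 351
  Z = 56 + 2·31 + 5·68 − 351 = 107
Policy A (B := 79):
  B = 79
  S = -56 + 4·79 = 260
  V = 165 + 6·79 = 639
  Z = 56 + 2·79 + 5·260 − 639 = 875
Change in Z: 875 − 107 = 768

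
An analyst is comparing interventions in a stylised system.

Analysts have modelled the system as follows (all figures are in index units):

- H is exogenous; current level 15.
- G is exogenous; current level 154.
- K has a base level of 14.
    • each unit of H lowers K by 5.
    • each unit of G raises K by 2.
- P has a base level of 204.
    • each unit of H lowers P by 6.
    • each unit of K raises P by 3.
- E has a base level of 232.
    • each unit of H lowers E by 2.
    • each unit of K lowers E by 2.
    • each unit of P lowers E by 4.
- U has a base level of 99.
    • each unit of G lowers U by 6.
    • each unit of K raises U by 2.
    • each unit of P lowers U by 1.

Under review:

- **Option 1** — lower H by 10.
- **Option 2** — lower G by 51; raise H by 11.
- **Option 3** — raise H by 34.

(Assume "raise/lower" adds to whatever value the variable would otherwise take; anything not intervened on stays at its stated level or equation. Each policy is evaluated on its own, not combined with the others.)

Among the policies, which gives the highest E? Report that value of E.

-584

Option 1 (H − 10):
  H = 15 − 10 = 5
  G = 154
  K = 14 − 5·5 + 2·154 = 297
  P = 204 − 6·5 + 3·297 = 1065
  E = 232 − 2·5 − 2·297 − 4·1065 = -4632
Option 2 (G − 51, H + 11):
  H = 15 + 11 = 26
  G = 154 − 51 = 103
  K = 14 − 5·26 + 2·103 = 90
  P = 204 − 6·26 + 3·90 = 318
  E = 232 − 2·26 − 2·90 − 4·318 = -1272
Option 3 (H + 34):
  H = 15 + 34 = 49
  G = 154
  K = 14 − 5·49 + 2·154 = 77
  P = 204 − 6·49 + 3·77 = 141
  E = 232 − 2·49 − 2·77 − 4·141 = -584
Comparing — Option 1: E=-4632, Option 2: E=-1272, Option 3: E=-584. Highest is -584 (Option 3).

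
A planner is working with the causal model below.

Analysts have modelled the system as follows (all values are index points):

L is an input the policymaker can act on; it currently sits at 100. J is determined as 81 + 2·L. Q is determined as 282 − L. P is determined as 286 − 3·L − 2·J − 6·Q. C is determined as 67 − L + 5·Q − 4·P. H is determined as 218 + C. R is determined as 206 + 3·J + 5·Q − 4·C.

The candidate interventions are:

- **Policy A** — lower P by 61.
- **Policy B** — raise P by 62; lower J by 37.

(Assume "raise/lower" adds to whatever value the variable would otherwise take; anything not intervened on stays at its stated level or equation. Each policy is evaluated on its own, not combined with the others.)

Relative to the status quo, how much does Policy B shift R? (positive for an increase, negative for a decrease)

2065

Baseline:
  L = 100
  J = 81 + 2·100 = 281
  Q = 282 − 100 = 182
  P = 286 − 3·100 − 2·281 − 6·182 = -1668
  C = 67 − 100 + 5·182 − 4·(-1668) = 7549
  R = 206 + 3·281 + 5·182 − 4·7549 = -28237
Policy B (P + 62, J − 37):
  L = 100
  J = 81 + 2·100 (−37 from intervention) = 244
  Q = 282 − 100 = 182
  P = 286 − 3·100 − 2·244 − 6·182 (+62 from intervention) = -1532
  C = 67 − 100 + 5·182 − 4·(-1532) = 7005
  R = 206 + 3·244 + 5·182 − 4·7005 = -26172
Change in R: -26172 − (-28237) = 2065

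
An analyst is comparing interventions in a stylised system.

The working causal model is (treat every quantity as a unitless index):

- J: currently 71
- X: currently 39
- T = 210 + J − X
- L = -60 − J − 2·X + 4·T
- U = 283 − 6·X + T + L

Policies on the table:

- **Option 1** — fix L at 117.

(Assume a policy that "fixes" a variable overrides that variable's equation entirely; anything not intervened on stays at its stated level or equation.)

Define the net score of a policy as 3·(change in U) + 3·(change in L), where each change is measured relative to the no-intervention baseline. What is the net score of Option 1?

-3852

Baseline:
  J = 71
  X = 39
  T = 210 + 71 − 39 = 242
  L = -60 − 71 − 2·39 + 4·242 = 759
  U = 283 − 6·39 + 242 + 759 = 1050
Option 1 (L := 117):
  J = 71
  X = 39
  T = 210 + 71 − 39 = 242
  L = 117
  U = 283 − 6·39 + 242 + 117 = 408
ΔU = 408 − 1050 = -642; ΔL = 117 − 759 = -642
Score = 3·(-642) + 3·(-642) = -3852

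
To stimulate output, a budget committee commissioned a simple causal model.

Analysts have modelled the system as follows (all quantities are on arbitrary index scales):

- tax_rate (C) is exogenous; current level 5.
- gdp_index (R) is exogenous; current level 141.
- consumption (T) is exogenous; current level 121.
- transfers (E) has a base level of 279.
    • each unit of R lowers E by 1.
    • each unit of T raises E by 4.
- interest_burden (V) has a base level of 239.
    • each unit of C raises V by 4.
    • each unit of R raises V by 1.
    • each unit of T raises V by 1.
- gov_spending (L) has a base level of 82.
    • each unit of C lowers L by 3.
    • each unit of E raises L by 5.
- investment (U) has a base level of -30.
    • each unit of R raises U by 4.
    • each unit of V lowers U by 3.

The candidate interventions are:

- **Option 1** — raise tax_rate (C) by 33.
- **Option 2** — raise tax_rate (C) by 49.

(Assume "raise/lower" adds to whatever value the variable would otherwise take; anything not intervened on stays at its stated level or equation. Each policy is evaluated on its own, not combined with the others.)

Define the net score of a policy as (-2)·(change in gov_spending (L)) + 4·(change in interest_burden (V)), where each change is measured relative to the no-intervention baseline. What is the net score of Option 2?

Baseline:
  C = 5
  R = 141
  T = 121
  E = 279 − 141 + 4·121 = 622
  V = 239 + 4·5 + 141 + 121 = 521
  L = 82 − 3·5 + 5·622 = 3177
Option 2 (C + 49):
  C = 5 + 49 = 54
  R = 141
  T = 121
  E = 279 − 141 + 4·121 = 622
  V = 239 + 4·54 + 141 + 121 = 717
  L = 82 − 3·54 + 5·622 = 3030
ΔL = 3030 − 3177 = -147; ΔV = 717 − 521 = 196
Score = (-2)·(-147) + 4·196 = 1078

1078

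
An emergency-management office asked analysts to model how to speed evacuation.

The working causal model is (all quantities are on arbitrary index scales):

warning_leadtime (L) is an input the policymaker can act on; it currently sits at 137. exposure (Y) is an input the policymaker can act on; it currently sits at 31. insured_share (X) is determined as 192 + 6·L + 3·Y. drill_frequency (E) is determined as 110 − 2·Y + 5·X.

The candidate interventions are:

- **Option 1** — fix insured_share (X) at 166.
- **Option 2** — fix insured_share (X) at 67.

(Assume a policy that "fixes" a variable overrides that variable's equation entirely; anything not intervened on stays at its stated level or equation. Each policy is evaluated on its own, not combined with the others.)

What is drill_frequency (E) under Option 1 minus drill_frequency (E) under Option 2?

Option 1 (X := 166):
  L = 137
  Y = 31
  X = 166
  E = 110 − 2·31 + 5·166 = 878
Option 2 (X := 67):
  L = 137
  Y = 31
  X = 67
  E = 110 − 2·31 + 5·67 = 383
E: 878 − 383 = 495

495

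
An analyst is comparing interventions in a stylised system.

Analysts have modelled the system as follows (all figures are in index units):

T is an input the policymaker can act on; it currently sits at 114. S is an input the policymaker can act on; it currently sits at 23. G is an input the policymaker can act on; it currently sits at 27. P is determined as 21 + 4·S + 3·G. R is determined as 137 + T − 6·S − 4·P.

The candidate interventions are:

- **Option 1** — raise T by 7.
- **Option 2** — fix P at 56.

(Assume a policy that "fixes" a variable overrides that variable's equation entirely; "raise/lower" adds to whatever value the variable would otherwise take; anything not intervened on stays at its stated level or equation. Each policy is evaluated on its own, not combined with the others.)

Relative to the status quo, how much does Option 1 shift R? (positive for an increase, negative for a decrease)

Baseline:
  T = 114
  S = 23
  G = 27
  P = 21 + 4·23 + 3·27 = 194
  R = 137 + 114 − 6·23 − 4·194 = -663
Option 1 (T + 7):
  T = 114 + 7 = 121
  S = 23
  G = 27
  P = 21 + 4·23 + 3·27 = 194
  R = 137 + 121 − 6·23 − 4·194 = -656
Change in R: -656 − (-663) = 7

7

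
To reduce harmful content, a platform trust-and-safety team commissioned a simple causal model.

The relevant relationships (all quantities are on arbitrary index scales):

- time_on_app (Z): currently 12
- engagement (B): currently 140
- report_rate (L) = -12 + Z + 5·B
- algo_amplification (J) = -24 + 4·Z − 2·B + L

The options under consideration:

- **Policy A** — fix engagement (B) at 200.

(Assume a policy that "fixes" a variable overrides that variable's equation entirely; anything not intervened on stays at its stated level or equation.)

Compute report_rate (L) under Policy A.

1000

Policy A (B := 200):
  Z = 12
  B = 200
  L = -12 + 12 + 5·200 = 1000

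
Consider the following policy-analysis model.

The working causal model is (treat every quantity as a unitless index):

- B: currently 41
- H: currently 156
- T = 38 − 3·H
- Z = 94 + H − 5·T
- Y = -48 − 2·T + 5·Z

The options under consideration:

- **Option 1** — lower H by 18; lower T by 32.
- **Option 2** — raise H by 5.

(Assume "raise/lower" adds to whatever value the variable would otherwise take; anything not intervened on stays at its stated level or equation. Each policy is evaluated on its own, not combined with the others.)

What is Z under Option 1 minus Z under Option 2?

-208

Option 1 (H − 18, T − 32):
  H = 156 − 18 = 138
  T = 38 − 3·138 (−32 from intervention) = -408
  Z = 94 + 138 − 5·(-408) = 2272
Option 2 (H + 5):
  H = 156 + 5 = 161
  T = 38 − 3·161 = -445
  Z = 94 + 161 − 5·(-445) = 2480
Z: 2272 − 2480 = -208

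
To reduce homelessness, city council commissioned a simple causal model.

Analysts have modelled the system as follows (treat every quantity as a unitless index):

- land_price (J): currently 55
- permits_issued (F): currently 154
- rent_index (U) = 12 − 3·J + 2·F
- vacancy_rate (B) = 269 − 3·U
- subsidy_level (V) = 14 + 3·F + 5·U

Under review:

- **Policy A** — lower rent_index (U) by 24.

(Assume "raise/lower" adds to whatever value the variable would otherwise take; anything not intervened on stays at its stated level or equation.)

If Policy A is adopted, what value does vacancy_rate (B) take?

Policy A (U − 24):
  J = 55
  F = 154
  U = 12 − 3·55 + 2·154 (−24 from intervention) = 131
  B = 269 − 3·131 = -124

-124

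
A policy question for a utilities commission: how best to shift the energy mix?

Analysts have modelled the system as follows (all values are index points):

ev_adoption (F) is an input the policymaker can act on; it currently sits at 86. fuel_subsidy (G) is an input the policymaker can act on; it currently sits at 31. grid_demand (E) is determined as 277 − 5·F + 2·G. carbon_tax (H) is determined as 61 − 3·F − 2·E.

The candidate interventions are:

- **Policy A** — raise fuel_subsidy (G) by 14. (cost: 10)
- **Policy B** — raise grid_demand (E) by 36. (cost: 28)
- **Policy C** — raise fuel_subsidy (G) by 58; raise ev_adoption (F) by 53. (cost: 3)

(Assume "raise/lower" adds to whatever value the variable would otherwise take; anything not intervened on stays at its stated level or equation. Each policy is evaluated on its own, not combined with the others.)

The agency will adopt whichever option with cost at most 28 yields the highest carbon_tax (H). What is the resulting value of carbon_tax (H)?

Policy A (G + 14):
  F = 86
  G = 31 + 14 = 45
  E = 277 − 5·86 + 2·45 = -63
  H = 61 − 3·86 − 2·(-63) = -71
Policy B (E + 36):
  F = 86
  G = 31
  E = 277 − 5·86 + 2·31 (+36 from intervention) = -55
  H = 61 − 3·86 − 2·(-55) = -87
Policy C (G + 58, F + 53):
  F = 86 + 53 = 139
  G = 31 + 58 = 89
  E = 277 − 5·139 + 2·89 = -240
  H = 61 − 3·139 − 2·(-240) = 124
Comparing — Policy A: H=-71, Policy B: H=-87, Policy C: H=124. Highest is 124 (Policy C).

124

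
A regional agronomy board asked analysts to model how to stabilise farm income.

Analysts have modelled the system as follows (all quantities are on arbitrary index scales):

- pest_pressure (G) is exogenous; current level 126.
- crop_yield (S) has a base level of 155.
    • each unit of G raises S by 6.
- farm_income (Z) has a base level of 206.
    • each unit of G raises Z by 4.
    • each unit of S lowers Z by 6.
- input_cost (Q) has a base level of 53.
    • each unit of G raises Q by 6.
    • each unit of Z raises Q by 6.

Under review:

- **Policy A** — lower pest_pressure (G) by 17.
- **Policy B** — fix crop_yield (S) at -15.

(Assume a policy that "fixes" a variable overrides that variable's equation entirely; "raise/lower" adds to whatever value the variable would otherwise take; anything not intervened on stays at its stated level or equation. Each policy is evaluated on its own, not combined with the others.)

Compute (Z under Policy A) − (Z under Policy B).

-5012

Policy A (G − 17):
  G = 126 − 17 = 109
  S = 155 + 6·109 = 809
  Z = 206 + 4·109 − 6·809 = -4212
Policy B (S := -15):
  G = 126
  S = -15
  Z = 206 + 4·126 − 6·(-15) = 800
Z: -4212 − 800 = -5012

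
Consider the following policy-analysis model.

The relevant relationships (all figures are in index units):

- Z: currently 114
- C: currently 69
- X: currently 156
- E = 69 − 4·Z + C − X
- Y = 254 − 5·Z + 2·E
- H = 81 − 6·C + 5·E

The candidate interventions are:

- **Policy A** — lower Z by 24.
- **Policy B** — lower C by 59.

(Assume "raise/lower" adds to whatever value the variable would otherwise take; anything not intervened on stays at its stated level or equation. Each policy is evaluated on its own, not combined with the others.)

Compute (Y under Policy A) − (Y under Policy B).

430

Policy A (Z − 24):
  Z = 114 − 24 = 90
  C = 69
  X = 156
  E = 69 − 4·90 + 69 − 156 = -378
  Y = 254 − 5·90 + 2·(-378) = -952
Policy B (C − 59):
  Z = 114
  C = 69 − 59 = 10
  X = 156
  E = 69 − 4·114 + 10 − 156 = -533
  Y = 254 − 5·114 + 2·(-533) = -1382
Y: -952 − (-1382) = 430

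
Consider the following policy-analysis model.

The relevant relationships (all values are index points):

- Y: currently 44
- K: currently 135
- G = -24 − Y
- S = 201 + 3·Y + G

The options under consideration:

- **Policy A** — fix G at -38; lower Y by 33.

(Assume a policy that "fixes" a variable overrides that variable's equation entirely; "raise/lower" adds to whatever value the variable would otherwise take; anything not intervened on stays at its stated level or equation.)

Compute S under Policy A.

Policy A (G := -38, Y − 33):
  Y = 44 − 33 = 11
  G = -38
  S = 201 + 3·11 + (-38) = 196

196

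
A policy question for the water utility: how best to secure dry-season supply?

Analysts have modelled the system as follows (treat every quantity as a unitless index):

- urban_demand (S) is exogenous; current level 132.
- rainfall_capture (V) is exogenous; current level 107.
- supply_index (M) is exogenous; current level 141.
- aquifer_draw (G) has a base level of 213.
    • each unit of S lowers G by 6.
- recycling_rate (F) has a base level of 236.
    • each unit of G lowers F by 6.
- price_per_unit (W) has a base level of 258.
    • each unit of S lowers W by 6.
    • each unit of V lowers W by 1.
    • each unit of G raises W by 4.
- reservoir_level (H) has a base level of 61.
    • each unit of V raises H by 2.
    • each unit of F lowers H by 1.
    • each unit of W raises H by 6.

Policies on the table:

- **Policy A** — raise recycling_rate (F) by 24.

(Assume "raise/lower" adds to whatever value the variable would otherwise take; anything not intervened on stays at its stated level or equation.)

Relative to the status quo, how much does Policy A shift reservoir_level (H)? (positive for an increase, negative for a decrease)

-24

Baseline:
  S = 132
  V = 107
  G = 213 − 6·132 = -579
  F = 236 − 6·(-579) = 3710
  W = 258 − 6·132 − 107 + 4·(-579) = -2957
  H = 61 + 2·107 − 3710 + 6·(-2957) = -21177
Policy A (F + 24):
  S = 132
  V = 107
  G = 213 − 6·132 = -579
  F = 236 − 6·(-579) (+24 from intervention) = 3734
  W = 258 − 6·132 − 107 + 4·(-579) = -2957
  H = 61 + 2·107 − 3734 + 6·(-2957) = -21201
Change in H: -21201 − (-21177) = -24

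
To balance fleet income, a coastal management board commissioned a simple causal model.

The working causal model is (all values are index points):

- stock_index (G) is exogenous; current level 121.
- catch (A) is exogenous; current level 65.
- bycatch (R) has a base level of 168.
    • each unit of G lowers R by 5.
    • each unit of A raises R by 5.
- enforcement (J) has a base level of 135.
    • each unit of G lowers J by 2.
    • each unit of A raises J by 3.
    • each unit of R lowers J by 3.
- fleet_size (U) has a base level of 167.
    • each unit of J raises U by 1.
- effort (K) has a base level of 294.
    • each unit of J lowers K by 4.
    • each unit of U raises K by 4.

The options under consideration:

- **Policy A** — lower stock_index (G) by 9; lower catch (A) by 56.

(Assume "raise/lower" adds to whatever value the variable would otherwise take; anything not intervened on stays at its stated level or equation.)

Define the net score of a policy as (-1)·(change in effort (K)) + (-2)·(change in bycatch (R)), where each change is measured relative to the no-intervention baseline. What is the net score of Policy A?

470

Baseline:
  G = 121
  A = 65
  R = 168 − 5·121 + 5·65 = -112
  J = 135 − 2·121 + 3·65 − 3·(-112) = 424
  U = 167 + 424 = 591
  K = 294 − 4·424 + 4·591 = 962
Policy A (G − 9, A − 56):
  G = 121 − 9 = 112
  A = 65 − 56 = 9
  R = 168 − 5·112 + 5·9 = -347
  J = 135 − 2·112 + 3·9 − 3·(-347) = 979
  U = 167 + 979 = 1146
  K = 294 − 4·979 + 4·1146 = 962
ΔK = 962 − 962 = 0; ΔR = -347 − (-112) = -235
Score = (-1)·0 + (-2)·(-235) = 470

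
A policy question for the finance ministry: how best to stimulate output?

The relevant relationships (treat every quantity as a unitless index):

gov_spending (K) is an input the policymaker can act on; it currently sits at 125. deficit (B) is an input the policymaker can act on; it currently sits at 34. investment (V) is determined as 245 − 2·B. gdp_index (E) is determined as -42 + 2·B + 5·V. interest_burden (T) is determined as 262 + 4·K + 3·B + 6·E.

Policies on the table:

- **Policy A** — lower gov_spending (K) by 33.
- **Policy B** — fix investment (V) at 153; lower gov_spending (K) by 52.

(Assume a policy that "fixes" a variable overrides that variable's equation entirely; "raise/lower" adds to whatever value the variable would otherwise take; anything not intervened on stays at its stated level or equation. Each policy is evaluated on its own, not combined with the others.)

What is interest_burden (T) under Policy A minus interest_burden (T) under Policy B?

Policy A (K − 33):
  K = 125 − 33 = 92
  B = 34
  V = 245 − 2·34 = 177
  E = -42 + 2·34 + 5·177 = 911
  T = 262 + 4·92 + 3·34 + 6·911 = 6198
Policy B (V := 153, K − 52):
  K = 125 − 52 = 73
  B = 34
  V = 153
  E = -42 + 2·34 + 5·153 = 791
  T = 262 + 4·73 + 3·34 + 6·791 = 5402
T: 6198 − 5402 = 796

796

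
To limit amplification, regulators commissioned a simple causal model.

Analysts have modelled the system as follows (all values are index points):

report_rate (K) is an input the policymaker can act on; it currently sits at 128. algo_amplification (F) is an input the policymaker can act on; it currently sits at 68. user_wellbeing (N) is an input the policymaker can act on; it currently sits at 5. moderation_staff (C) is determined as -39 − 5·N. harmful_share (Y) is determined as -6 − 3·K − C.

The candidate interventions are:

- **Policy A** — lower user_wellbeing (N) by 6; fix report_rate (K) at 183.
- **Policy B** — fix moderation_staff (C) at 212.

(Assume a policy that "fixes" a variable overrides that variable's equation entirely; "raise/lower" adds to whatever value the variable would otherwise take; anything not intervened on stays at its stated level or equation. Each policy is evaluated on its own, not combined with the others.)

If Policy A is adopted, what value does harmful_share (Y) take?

-521

Policy A (N − 6, K := 183):
  K = 183
  N = 5 − 6 = -1
  C = -39 − 5·(-1) = -34
  Y = -6 − 3·183 − (-34) = -521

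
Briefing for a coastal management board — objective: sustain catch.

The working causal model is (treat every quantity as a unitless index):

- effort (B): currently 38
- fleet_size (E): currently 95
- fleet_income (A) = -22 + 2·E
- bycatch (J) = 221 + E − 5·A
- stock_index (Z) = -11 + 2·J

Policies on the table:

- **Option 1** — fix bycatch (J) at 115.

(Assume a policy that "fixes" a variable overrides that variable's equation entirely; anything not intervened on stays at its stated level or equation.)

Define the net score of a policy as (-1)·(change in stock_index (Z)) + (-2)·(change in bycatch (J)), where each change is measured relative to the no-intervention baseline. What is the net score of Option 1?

Baseline:
  E = 95
  A = -22 + 2·95 = 168
  J = 221 + 95 − 5·168 = -524
  Z = -11 + 2·(-524) = -1059
Option 1 (J := 115):
  E = 95
  A = -22 + 2·95 = 168
  J = 115
  Z = -11 + 2·115 = 219
ΔZ = 219 − (-1059) = 1278; ΔJ = 115 − (-524) = 639
Score = (-1)·1278 + (-2)·639 = -2556

-2556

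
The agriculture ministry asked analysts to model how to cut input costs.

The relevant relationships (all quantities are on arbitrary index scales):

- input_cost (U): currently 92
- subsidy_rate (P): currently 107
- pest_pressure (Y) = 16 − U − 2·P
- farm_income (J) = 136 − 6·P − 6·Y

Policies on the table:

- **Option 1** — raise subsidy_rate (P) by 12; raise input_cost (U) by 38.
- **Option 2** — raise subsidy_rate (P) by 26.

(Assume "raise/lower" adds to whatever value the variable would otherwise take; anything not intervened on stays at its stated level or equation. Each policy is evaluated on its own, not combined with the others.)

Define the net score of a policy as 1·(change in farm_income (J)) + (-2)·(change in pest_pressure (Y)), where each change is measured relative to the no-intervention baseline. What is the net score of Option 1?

Baseline:
  U = 92
  P = 107
  Y = 16 − 92 − 2·107 = -290
  J = 136 − 6·107 − 6·(-290) = 1234
Option 1 (P + 12, U + 38):
  U = 92 + 38 = 130
  P = 107 + 12 = 119
  Y = 16 − 130 − 2·119 = -352
  J = 136 − 6·119 − 6·(-352) = 1534
ΔJ = 1534 − 1234 = 300; ΔY = -352 − (-290) = -62
Score = 1·300 + (-2)·(-62) = 424

424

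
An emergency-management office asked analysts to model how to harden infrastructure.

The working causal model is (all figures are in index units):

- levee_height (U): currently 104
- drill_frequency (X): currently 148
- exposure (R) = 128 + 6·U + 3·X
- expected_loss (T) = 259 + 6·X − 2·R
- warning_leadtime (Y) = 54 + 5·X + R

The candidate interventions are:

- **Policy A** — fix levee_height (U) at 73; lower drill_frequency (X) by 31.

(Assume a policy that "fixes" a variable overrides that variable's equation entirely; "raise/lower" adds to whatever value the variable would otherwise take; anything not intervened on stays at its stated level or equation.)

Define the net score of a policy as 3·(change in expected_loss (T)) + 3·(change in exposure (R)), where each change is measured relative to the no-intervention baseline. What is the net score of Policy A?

279

Baseline:
  U = 104
  X = 148
  R = 128 + 6·104 + 3·148 = 1196
  T = 259 + 6·148 − 2·1196 = -1245
Policy A (U := 73, X − 31):
  U = 73
  X = 148 − 31 = 117
  R = 128 + 6·73 + 3·117 = 917
  T = 259 + 6·117 − 2·917 = -873
ΔT = -873 − (-1245) = 372; ΔR = 917 − 1196 = -279
Score = 3·372 + 3·(-279) = 279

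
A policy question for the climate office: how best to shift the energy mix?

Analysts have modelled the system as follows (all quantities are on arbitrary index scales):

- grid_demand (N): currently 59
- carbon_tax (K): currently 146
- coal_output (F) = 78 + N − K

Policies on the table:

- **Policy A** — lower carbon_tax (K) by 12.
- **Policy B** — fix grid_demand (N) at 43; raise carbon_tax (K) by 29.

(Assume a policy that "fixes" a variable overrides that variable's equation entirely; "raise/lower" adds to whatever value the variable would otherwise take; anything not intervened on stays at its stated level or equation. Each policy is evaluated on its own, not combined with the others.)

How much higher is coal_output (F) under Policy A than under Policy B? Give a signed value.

57

Policy A (K − 12):
  N = 59
  K = 146 − 12 = 134
  F = 78 + 59 − 134 = 3
Policy B (N := 43, K + 29):
  N = 43
  K = 146 + 29 = 175
  F = 78 + 43 − 175 = -54
F: 3 − (-54) = 57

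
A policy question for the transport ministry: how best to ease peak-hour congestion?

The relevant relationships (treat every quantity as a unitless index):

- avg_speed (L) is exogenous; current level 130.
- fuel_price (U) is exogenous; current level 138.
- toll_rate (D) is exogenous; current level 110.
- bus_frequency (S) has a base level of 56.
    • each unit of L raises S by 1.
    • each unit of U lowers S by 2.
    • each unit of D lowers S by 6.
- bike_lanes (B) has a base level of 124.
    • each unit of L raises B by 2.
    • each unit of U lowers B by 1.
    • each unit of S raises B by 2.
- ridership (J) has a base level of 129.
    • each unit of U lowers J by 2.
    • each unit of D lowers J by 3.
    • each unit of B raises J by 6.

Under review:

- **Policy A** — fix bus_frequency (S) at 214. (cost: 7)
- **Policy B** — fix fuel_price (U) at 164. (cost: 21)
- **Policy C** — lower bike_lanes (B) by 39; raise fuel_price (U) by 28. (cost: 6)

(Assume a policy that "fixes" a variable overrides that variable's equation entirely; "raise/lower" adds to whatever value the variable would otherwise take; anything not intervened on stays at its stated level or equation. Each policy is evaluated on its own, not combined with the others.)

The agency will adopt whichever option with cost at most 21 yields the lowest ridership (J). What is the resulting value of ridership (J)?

Policy A (S := 214):
  L = 130
  U = 138
  D = 110
  S = 214
  B = 124 + 2·130 − 138 + 2·214 = 674
  J = 129 − 2·138 − 3·110 + 6·674 = 3567
Policy B (U := 164):
  L = 130
  U = 164
  D = 110
  S = 56 + 130 − 2·164 − 6·110 = -802
  B = 124 + 2·130 − 164 + 2·(-802) = -1384
  J = 129 − 2·164 − 3·110 + 6·(-1384) = -8833
Policy C (B − 39, U + 28):
  L = 130
  U = 138 + 28 = 166
  D = 110
  S = 56 + 130 − 2·166 − 6·110 = -806
  B = 124 + 2·130 − 166 + 2·(-806) (−39 from intervention) = -1433
  J = 129 − 2·166 − 3·110 + 6·(-1433) = -9131
Comparing — Policy A: J=3567, Policy B: J=-8833, Policy C: J=-9131. Lowest is -9131 (Policy C).

-9131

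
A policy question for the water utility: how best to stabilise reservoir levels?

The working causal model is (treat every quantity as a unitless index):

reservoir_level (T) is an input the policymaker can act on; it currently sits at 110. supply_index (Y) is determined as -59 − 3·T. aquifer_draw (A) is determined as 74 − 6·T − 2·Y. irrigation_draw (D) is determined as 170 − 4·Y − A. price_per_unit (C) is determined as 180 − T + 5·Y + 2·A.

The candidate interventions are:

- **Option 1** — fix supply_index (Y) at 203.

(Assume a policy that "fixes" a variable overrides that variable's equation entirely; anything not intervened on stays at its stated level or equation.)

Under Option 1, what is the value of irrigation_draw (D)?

Option 1 (Y := 203):
  T = 110
  Y = 203
  A = 74 − 6·110 − 2·203 = -992
  D = 170 − 4·203 − (-992) = 350

350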